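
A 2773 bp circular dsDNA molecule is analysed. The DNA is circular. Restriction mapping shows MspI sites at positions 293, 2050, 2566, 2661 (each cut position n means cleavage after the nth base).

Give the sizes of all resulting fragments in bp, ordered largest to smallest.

Circular molecule, 4 cuts → 4 fragments:
  2050 − 293 = 1757 bp
  2566 − 2050 = 516 bp
  2661 − 2566 = 95 bp
  wrap: 2773 − 2661 + 293 = 405 bp
Sorted largest to smallest: 1757, 516, 405, 95 bp.

1757, 516, 405, 95 bp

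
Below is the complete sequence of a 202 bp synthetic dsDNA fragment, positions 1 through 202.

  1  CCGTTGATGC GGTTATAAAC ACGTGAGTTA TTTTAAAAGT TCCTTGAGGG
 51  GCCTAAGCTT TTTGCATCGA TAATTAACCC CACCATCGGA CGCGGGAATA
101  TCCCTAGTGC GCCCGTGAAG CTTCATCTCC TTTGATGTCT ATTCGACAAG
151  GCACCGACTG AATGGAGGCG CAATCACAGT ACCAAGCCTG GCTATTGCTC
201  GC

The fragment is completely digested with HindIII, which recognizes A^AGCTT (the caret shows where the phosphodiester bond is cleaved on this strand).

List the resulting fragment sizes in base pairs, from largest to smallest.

84, 63, 55 bp

HindIII sites (AAGCTT) start at positions 55, 118.
HindIII cuts after the first base of each site, so after positions 55, 118.
Linear molecule, 2 cuts → 3 fragments:
  1–55 → 55 bp
  56–118 → 63 bp
  119–202 → 84 bp
Sorted largest to smallest: 84, 63, 55 bp.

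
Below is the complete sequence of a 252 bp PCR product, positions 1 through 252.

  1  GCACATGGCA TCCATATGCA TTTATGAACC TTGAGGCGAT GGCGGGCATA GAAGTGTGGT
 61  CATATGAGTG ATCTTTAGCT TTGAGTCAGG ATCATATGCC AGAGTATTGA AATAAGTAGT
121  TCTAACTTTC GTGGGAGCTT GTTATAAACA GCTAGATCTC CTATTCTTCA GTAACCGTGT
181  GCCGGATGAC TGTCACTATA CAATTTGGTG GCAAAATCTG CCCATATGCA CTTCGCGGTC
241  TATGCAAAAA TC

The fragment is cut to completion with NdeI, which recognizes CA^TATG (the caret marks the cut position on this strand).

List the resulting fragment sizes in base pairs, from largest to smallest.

NdeI sites (CATATG) start at positions 13, 61, 93, 223.
NdeI cuts after base 2 of each site, so after positions 14, 62, 94, 224.
Linear molecule, 4 cuts → 5 fragments:
  1–14 → 14 bp
  15–62 → 48 bp
  63–94 → 32 bp
  95–224 → 130 bp
  225–252 → 28 bp
Sorted largest to smallest: 130, 48, 32, 28, 14 bp.

130, 48, 32, 28, 14 bp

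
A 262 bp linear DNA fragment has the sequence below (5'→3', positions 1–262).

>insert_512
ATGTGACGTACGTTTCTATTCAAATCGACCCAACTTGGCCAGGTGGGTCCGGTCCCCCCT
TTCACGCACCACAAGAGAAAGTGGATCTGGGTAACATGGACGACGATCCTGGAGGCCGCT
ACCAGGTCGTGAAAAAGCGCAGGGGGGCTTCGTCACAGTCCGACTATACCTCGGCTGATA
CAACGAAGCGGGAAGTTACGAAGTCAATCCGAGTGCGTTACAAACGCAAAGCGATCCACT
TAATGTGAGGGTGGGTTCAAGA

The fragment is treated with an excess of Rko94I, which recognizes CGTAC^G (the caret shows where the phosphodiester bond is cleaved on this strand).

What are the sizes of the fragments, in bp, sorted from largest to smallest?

The Rko94I site (CGTACG) starts at position 7.
Rko94I cuts after base 5 of each site (before the last base), so after position 11.
Linear molecule, 1 cut → 2 fragments:
  1–11 → 11 bp
  12–262 → 251 bp
Sorted largest to smallest: 251, 11 bp.

251, 11 bp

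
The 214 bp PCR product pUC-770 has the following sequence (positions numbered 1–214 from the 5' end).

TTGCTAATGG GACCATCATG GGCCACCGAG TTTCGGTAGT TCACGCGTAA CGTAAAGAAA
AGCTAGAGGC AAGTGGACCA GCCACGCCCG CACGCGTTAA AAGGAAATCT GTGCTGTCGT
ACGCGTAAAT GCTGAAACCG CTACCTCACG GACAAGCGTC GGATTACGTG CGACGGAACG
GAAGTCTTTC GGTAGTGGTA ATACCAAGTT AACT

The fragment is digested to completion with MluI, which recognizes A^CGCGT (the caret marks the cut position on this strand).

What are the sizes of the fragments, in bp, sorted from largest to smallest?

93, 49, 43, 29 bp

MluI sites (ACGCGT) start at positions 43, 92, 121.
MluI cuts after the first base of each site, so after positions 43, 92, 121.
Linear molecule, 3 cuts → 4 fragments:
  1–43 → 43 bp
  44–92 → 49 bp
  93–121 → 29 bp
  122–214 → 93 bp
Sorted largest to smallest: 93, 49, 43, 29 bp.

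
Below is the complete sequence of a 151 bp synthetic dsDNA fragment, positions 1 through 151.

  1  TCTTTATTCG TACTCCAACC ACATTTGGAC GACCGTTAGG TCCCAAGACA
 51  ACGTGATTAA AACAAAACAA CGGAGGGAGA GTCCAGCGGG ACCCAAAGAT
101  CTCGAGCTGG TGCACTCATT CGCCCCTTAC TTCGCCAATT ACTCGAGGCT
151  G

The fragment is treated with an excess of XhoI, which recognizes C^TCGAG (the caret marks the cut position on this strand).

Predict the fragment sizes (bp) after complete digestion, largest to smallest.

101, 41, 9 bp

XhoI sites (CTCGAG) start at positions 101, 142.
XhoI cuts after the first base of each site, so after positions 101, 142.
Linear molecule, 2 cuts → 3 fragments:
  1–101 → 101 bp
  102–142 → 41 bp
  143–151 → 9 bp
Sorted largest to smallest: 101, 41, 9 bp.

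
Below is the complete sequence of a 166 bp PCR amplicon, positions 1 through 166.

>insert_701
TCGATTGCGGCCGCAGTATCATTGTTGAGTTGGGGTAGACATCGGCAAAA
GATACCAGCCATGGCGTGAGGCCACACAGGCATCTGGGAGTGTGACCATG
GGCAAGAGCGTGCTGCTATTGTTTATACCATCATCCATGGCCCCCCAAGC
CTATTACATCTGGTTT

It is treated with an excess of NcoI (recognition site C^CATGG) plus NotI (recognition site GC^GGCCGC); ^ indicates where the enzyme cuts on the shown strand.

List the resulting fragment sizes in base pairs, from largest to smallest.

NcoI sites (CCATGG) start at positions 59, 96, 135.
NcoI cuts after the first base of each site, so after positions 59, 96, 135.
The NotI site (GCGGCCGC) starts at position 7.
NotI cuts after base 2 of each site, so after position 8.
Combined cut positions: 8, 59, 96, 135.
Linear molecule, 4 cuts → 5 fragments:
  1–8 → 8 bp
  9–59 → 51 bp
  60–96 → 37 bp
  97–135 → 39 bp
  136–166 → 31 bp
Sorted largest to smallest: 51, 39, 37, 31, 8 bp.

51, 39, 37, 31, 8 bp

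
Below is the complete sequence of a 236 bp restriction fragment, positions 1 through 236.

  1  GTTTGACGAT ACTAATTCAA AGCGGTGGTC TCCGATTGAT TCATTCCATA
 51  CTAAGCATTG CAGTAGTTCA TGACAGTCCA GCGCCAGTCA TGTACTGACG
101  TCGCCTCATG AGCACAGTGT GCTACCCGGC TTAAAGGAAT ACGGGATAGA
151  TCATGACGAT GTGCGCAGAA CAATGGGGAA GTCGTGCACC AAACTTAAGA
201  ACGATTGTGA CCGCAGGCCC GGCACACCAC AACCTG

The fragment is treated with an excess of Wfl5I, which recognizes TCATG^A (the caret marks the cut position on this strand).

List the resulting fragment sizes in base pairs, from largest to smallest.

Wfl5I sites (TCATGA) start at positions 68, 106, 151.
Wfl5I cuts after base 5 of each site (before the last base), so after positions 72, 110, 155.
Linear molecule, 3 cuts → 4 fragments:
  1–72 → 72 bp
  73–110 → 38 bp
  111–155 → 45 bp
  156–236 → 81 bp
Sorted largest to smallest: 81, 72, 45, 38 bp.

81, 72, 45, 38 bp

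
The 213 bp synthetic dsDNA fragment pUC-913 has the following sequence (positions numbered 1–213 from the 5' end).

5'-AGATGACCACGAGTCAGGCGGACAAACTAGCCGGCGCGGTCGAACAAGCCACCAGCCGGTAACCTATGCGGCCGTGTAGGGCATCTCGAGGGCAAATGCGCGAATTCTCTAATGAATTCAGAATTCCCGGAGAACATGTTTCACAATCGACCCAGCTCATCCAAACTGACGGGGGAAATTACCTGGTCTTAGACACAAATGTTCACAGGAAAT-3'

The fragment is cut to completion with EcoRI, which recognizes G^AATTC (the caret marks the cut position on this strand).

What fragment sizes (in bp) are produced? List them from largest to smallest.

EcoRI sites (GAATTC) start at positions 102, 114, 121.
EcoRI cuts after the first base of each site, so after positions 102, 114, 121.
Linear molecule, 3 cuts → 4 fragments:
  1–102 → 102 bp
  103–114 → 12 bp
  115–121 → 7 bp
  122–213 → 92 bp
Sorted largest to smallest: 102, 92, 12, 7 bp.

102, 92, 12, 7 bp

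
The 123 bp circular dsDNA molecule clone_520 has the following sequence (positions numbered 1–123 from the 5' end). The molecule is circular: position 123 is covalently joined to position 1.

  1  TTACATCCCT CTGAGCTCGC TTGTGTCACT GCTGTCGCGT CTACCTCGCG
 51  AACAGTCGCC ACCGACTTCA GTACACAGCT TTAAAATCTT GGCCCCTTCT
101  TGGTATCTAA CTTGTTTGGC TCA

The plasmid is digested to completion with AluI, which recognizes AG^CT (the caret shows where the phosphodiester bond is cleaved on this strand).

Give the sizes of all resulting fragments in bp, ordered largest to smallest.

AluI sites (AGCT) start at positions 14, 77.
AluI cuts after base 2 of each site, so after positions 15, 78.
Circular molecule, 2 cuts → 2 fragments:
  16–78 → 63 bp
  79–123 then 1–15 → 45 + 15 = 60 bp
Sorted largest to smallest: 63, 60 bp.

63, 60 bp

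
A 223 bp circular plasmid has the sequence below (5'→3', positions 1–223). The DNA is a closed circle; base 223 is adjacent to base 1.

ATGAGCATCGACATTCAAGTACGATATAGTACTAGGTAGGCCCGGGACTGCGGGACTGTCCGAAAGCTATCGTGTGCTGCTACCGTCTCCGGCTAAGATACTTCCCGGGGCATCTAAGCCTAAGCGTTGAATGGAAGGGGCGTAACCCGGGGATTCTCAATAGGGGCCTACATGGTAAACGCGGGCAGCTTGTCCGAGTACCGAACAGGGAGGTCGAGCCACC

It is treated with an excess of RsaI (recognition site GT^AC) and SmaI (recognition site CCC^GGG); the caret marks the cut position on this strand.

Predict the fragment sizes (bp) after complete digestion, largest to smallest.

RsaI sites (GTAC) start at positions 19, 29, 198.
RsaI cuts after base 2 of each site, so after positions 20, 30, 199.
SmaI sites (CCCGGG) start at positions 41, 104, 146.
SmaI cuts after base 3 of each site, so after positions 43, 106, 148.
Combined cut positions: 20, 30, 43, 106, 148, 199.
Circular molecule, 6 cuts → 6 fragments:
  21–30 → 10 bp
  31–43 → 13 bp
  44–106 → 63 bp
  107–148 → 42 bp
  149–199 → 51 bp
  200–223 then 1–20 → 24 + 20 = 44 bp
Sorted largest to smallest: 63, 51, 44, 42, 13, 10 bp.

63, 51, 44, 42, 13, 10 bp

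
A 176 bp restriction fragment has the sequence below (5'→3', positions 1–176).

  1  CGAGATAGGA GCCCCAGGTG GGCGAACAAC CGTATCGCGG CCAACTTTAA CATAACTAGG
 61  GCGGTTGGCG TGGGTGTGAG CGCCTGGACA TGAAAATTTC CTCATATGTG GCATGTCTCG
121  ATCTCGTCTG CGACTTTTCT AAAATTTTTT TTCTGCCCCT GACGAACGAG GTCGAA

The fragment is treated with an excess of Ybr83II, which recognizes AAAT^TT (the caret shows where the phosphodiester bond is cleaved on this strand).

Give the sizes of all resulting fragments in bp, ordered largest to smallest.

Ybr83II sites (AAATTT) start at positions 94, 142.
Ybr83II cuts after base 4 of each site, so after positions 97, 145.
Linear molecule, 2 cuts → 3 fragments:
  1–97 → 97 bp
  98–145 → 48 bp
  146–176 → 31 bp
Sorted largest to smallest: 97, 48, 31 bp.

97, 48, 31 bp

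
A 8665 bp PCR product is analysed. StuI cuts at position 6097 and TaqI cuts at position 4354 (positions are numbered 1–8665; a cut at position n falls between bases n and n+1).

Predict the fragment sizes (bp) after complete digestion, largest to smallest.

4354, 2568, 1743 bp

Combined cut positions (sorted): 4354, 6097.
Linear molecule, 2 cuts → 3 fragments:
  4354 − 0 = 4354 bp
  6097 − 4354 = 1743 bp
  8665 − 6097 = 2568 bp
Sorted largest to smallest: 4354, 2568, 1743 bp.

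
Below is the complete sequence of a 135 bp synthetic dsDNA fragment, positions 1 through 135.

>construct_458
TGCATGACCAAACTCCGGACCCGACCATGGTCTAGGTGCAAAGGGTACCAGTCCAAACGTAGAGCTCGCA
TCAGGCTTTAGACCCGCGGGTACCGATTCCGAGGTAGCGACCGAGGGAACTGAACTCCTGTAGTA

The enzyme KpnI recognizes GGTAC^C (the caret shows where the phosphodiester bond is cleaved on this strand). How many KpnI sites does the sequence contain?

2

GGTACC occurs starting at positions 44, 89.
KpnI cuts at 2 sites.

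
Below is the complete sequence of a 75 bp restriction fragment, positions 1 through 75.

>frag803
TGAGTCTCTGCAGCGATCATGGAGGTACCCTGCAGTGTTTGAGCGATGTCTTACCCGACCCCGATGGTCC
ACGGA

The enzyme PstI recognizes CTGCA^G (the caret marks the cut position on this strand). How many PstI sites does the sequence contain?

2

CTGCAG occurs starting at positions 8, 30.
PstI cuts at 2 sites.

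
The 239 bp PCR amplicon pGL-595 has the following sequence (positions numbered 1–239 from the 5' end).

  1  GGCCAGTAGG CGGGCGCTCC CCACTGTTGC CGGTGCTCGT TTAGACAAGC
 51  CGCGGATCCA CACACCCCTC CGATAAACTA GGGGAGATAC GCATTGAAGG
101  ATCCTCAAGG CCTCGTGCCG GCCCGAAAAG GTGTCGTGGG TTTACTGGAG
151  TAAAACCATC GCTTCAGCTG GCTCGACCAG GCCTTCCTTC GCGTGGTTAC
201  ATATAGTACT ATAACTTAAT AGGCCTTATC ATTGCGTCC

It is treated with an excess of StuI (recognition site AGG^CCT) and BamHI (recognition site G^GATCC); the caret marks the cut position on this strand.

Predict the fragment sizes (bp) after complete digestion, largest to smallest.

StuI sites (AGGCCT) start at positions 108, 179, 221.
StuI cuts after base 3 of each site, so after positions 110, 181, 223.
BamHI sites (GGATCC) start at positions 54, 99.
BamHI cuts after the first base of each site, so after positions 54, 99.
Combined cut positions: 54, 99, 110, 181, 223.
Linear molecule, 5 cuts → 6 fragments:
  1–54 → 54 bp
  55–99 → 45 bp
  100–110 → 11 bp
  111–181 → 71 bp
  182–223 → 42 bp
  224–239 → 16 bp
Sorted largest to smallest: 71, 54, 45, 42, 16, 11 bp.

71, 54, 45, 42, 16, 11 bp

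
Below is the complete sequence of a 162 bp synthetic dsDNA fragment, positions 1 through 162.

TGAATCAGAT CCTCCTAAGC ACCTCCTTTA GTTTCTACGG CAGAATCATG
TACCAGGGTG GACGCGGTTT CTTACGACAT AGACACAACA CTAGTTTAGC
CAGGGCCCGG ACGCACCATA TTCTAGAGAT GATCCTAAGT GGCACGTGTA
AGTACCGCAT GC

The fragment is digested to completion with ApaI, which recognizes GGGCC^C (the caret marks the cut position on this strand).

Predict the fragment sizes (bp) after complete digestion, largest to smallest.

107, 55 bp

The ApaI site (GGGCCC) starts at position 103.
ApaI cuts after base 5 of each site (before the last base), so after position 107.
Linear molecule, 1 cut → 2 fragments:
  1–107 → 107 bp
  108–162 → 55 bp
Sorted largest to smallest: 107, 55 bp.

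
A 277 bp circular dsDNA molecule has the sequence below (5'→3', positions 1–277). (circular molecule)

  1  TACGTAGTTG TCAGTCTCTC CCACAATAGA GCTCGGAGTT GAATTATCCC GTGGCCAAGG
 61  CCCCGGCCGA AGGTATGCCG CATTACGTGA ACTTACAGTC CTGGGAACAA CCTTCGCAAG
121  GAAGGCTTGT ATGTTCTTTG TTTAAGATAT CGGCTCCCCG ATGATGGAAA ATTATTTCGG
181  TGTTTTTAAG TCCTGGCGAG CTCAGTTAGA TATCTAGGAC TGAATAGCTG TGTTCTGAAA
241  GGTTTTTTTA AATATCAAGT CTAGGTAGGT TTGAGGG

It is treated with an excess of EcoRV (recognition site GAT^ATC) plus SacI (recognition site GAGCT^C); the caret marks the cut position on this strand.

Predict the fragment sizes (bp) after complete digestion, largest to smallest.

115, 99, 54, 9 bp

EcoRV sites (GATATC) start at positions 146, 209.
EcoRV cuts after base 3 of each site, so after positions 148, 211.
SacI sites (GAGCTC) start at positions 29, 198.
SacI cuts after base 5 of each site (before the last base), so after positions 33, 202.
Combined cut positions: 33, 148, 202, 211.
Circular molecule, 4 cuts → 4 fragments:
  34–148 → 115 bp
  149–202 → 54 bp
  203–211 → 9 bp
  212–277 then 1–33 → 66 + 33 = 99 bp
Sorted largest to smallest: 115, 99, 54, 9 bp.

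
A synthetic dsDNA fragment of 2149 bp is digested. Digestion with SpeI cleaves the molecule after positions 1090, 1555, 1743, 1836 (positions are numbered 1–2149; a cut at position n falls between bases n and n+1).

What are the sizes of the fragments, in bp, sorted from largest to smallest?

Linear molecule, 4 cuts → 5 fragments:
  1090 − 0 = 1090 bp
  1555 − 1090 = 465 bp
  1743 − 1555 = 188 bp
  1836 − 1743 = 93 bp
  2149 − 1836 = 313 bp
Sorted largest to smallest: 1090, 465, 313, 188, 93 bp.

1090, 465, 313, 188, 93 bp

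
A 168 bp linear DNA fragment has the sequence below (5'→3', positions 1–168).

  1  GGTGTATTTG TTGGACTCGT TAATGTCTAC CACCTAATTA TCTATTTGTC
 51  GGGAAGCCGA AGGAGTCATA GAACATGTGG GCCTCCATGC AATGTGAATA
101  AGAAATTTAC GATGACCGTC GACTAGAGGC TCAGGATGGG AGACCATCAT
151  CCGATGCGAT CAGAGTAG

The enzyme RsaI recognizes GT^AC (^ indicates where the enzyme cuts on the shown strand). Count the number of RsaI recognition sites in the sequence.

No occurrence of GTAC is present in the sequence.
RsaI does not cut: 0 sites.

0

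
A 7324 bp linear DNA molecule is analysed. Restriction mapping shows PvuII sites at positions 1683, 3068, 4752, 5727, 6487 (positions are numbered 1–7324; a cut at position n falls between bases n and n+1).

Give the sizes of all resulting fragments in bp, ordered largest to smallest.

Linear molecule, 5 cuts → 6 fragments:
  1683 − 0 = 1683 bp
  3068 − 1683 = 1385 bp
  4752 − 3068 = 1684 bp
  5727 − 4752 = 975 bp
  6487 − 5727 = 760 bp
  7324 − 6487 = 837 bp
Sorted largest to smallest: 1684, 1683, 1385, 975, 837, 760 bp.

1684, 1683, 1385, 975, 837, 760 bp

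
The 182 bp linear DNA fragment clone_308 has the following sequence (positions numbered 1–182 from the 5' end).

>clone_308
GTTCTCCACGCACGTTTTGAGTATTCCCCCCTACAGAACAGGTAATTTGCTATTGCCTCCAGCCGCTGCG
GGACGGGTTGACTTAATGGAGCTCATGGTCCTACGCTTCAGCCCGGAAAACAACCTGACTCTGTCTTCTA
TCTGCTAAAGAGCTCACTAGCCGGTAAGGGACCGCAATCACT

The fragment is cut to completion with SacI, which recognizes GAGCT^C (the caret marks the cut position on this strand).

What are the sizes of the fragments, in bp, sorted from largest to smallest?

93, 61, 28 bp

SacI sites (GAGCTC) start at positions 89, 150.
SacI cuts after base 5 of each site (before the last base), so after positions 93, 154.
Linear molecule, 2 cuts → 3 fragments:
  1–93 → 93 bp
  94–154 → 61 bp
  155–182 → 28 bp
Sorted largest to smallest: 93, 61, 28 bp.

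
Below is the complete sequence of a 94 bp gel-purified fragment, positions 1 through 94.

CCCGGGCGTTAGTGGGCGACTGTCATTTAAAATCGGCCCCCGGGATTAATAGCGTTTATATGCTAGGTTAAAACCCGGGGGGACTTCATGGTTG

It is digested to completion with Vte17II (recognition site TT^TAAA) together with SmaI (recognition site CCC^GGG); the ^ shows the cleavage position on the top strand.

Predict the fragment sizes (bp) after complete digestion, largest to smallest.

35, 24, 18, 14, 3 bp

The Vte17II site (TTTAAA) starts at position 26.
Vte17II cuts after base 2 of each site, so after position 27.
SmaI sites (CCCGGG) start at positions 1, 39, 74.
SmaI cuts after base 3 of each site, so after positions 3, 41, 76.
Combined cut positions: 3, 27, 41, 76.
Linear molecule, 4 cuts → 5 fragments:
  1–3 → 3 bp
  4–27 → 24 bp
  28–41 → 14 bp
  42–76 → 35 bp
  77–94 → 18 bp
Sorted largest to smallest: 35, 24, 18, 14, 3 bp.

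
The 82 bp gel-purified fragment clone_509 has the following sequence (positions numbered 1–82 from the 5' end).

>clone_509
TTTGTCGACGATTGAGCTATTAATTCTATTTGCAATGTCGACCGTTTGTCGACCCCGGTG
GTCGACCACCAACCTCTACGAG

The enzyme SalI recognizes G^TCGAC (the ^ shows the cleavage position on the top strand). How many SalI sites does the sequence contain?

GTCGAC occurs starting at positions 4, 37, 48, 61.
SalI cuts at 4 sites.

4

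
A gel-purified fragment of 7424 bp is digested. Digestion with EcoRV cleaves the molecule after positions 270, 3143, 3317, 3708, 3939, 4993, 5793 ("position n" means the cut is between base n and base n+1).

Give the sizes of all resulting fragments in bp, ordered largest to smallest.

2873, 1631, 1054, 800, 391, 270, 231, 174 bp

Linear molecule, 7 cuts → 8 fragments:
  270 − 0 = 270 bp
  3143 − 270 = 2873 bp
  3317 − 3143 = 174 bp
  3708 − 3317 = 391 bp
  3939 − 3708 = 231 bp
  4993 − 3939 = 1054 bp
  5793 − 4993 = 800 bp
  7424 − 5793 = 1631 bp
Sorted largest to smallest: 2873, 1631, 1054, 800, 391, 270, 231, 174 bp.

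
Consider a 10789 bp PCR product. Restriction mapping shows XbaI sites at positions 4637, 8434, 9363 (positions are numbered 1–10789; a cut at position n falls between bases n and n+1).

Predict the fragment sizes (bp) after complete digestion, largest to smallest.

4637, 3797, 1426, 929 bp

Linear molecule, 3 cuts → 4 fragments:
  4637 − 0 = 4637 bp
  8434 − 4637 = 3797 bp
  9363 − 8434 = 929 bp
  10789 − 9363 = 1426 bp
Sorted largest to smallest: 4637, 3797, 1426, 929 bp.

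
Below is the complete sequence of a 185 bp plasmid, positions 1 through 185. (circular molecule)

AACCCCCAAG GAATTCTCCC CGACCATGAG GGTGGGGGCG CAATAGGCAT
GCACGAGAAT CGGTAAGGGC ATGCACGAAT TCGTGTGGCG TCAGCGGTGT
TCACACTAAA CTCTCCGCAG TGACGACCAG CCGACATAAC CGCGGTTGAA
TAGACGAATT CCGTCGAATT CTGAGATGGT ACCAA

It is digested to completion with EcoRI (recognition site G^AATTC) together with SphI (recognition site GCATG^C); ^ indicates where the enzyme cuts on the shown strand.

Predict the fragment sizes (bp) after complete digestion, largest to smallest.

EcoRI sites (GAATTC) start at positions 11, 77, 156, 166.
EcoRI cuts after the first base of each site, so after positions 11, 77, 156, 166.
SphI sites (GCATGC) start at positions 47, 69.
SphI cuts after base 5 of each site (before the last base), so after positions 51, 73.
Combined cut positions: 11, 51, 73, 77, 156, 166.
Circular molecule, 6 cuts → 6 fragments:
  12–51 → 40 bp
  52–73 → 22 bp
  74–77 → 4 bp
  78–156 → 79 bp
  157–166 → 10 bp
  167–185 then 1–11 → 19 + 11 = 30 bp
Sorted largest to smallest: 79, 40, 30, 22, 10, 4 bp.

79, 40, 30, 22, 10, 4 bp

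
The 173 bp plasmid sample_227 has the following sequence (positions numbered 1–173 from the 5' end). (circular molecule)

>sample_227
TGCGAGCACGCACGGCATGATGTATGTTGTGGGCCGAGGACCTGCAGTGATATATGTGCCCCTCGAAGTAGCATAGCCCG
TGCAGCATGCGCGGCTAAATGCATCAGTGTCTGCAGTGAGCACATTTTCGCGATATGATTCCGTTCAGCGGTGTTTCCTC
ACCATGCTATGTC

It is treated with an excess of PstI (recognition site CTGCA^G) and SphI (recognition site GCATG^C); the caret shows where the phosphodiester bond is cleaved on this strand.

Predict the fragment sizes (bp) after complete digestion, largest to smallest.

PstI sites (CTGCAG) start at positions 42, 111.
PstI cuts after base 5 of each site (before the last base), so after positions 46, 115.
The SphI site (GCATGC) starts at position 85.
SphI cuts after base 5 of each site (before the last base), so after position 89.
Combined cut positions: 46, 89, 115.
Circular molecule, 3 cuts → 3 fragments:
  47–89 → 43 bp
  90–115 → 26 bp
  116–173 then 1–46 → 58 + 46 = 104 bp
Sorted largest to smallest: 104, 43, 26 bp.

104, 43, 26 bp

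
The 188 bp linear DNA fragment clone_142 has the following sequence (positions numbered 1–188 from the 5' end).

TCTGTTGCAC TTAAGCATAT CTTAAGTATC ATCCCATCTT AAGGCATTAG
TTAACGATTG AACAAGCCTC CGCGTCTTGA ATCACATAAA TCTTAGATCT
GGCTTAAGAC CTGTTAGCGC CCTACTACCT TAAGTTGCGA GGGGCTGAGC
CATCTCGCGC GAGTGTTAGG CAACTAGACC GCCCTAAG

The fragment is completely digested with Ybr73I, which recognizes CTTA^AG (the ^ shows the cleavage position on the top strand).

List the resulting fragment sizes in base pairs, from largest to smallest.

Ybr73I sites (CTTAAG) start at positions 10, 21, 38, 103, 129.
Ybr73I cuts after base 4 of each site, so after positions 13, 24, 41, 106, 132.
Linear molecule, 5 cuts → 6 fragments:
  1–13 → 13 bp
  14–24 → 11 bp
  25–41 → 17 bp
  42–106 → 65 bp
  107–132 → 26 bp
  133–188 → 56 bp
Sorted largest to smallest: 65, 56, 26, 17, 13, 11 bp.

65, 56, 26, 17, 13, 11 bp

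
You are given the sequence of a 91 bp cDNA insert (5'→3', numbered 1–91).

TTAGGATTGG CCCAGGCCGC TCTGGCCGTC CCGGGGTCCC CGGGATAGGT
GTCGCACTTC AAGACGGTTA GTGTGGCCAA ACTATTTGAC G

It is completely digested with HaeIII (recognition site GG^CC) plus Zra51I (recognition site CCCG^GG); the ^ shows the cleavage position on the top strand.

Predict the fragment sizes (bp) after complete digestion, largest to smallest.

34, 15, 10, 9, 9, 8, 6 bp

HaeIII sites (GGCC) start at positions 9, 15, 24, 75.
HaeIII cuts after base 2 of each site, so after positions 10, 16, 25, 76.
Zra51I sites (CCCGGG) start at positions 30, 39.
Zra51I cuts after base 4 of each site, so after positions 33, 42.
Combined cut positions: 10, 16, 25, 33, 42, 76.
Linear molecule, 6 cuts → 7 fragments:
  1–10 → 10 bp
  11–16 → 6 bp
  17–25 → 9 bp
  26–33 → 8 bp
  34–42 → 9 bp
  43–76 → 34 bp
  77–91 → 15 bp
Sorted largest to smallest: 34, 15, 10, 9, 9, 8, 6 bp.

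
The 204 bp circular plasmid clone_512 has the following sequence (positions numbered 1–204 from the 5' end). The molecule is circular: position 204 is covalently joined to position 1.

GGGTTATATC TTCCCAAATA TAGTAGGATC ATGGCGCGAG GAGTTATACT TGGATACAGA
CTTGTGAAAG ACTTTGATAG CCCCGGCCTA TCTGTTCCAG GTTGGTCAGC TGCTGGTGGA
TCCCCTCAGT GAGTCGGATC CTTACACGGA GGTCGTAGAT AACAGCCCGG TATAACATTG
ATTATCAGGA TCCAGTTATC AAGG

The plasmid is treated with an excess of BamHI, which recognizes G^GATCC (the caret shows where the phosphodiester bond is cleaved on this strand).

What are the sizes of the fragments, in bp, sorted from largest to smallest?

BamHI sites (GGATCC) start at positions 118, 136, 188.
BamHI cuts after the first base of each site, so after positions 118, 136, 188.
Circular molecule, 3 cuts → 3 fragments:
  119–136 → 18 bp
  137–188 → 52 bp
  189–204 then 1–118 → 16 + 118 = 134 bp
Sorted largest to smallest: 134, 52, 18 bp.

134, 52, 18 bp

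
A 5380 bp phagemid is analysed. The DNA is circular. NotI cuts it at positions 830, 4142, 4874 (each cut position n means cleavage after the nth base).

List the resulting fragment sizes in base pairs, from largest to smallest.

3312, 1336, 732 bp

Circular molecule, 3 cuts → 3 fragments:
  4142 − 830 = 3312 bp
  4874 − 4142 = 732 bp
  wrap: 5380 − 4874 + 830 = 1336 bp
Sorted largest to smallest: 3312, 1336, 732 bp.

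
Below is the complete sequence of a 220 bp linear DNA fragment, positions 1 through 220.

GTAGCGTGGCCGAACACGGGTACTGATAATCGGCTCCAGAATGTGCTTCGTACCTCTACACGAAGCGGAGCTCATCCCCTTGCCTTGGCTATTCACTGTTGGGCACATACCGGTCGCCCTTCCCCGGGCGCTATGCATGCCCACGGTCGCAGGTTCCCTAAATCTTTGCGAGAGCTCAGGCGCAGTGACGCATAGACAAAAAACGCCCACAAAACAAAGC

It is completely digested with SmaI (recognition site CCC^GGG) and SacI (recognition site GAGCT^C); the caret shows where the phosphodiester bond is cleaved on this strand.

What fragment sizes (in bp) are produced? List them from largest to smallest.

72, 53, 51, 44 bp

The SmaI site (CCCGGG) starts at position 123.
SmaI cuts after base 3 of each site, so after position 125.
SacI sites (GAGCTC) start at positions 68, 172.
SacI cuts after base 5 of each site (before the last base), so after positions 72, 176.
Combined cut positions: 72, 125, 176.
Linear molecule, 3 cuts → 4 fragments:
  1–72 → 72 bp
  73–125 → 53 bp
  126–176 → 51 bp
  177–220 → 44 bp
Sorted largest to smallest: 72, 53, 51, 44 bp.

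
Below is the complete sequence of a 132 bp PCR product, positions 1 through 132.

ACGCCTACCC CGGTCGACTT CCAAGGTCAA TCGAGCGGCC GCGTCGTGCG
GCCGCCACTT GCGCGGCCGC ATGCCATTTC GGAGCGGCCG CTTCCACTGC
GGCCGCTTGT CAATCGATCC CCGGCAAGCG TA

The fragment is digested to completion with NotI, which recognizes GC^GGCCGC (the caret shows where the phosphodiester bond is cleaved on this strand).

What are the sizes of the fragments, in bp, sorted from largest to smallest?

36, 32, 21, 15, 15, 13 bp

NotI sites (GCGGCCGC) start at positions 35, 48, 63, 84, 99.
NotI cuts after base 2 of each site, so after positions 36, 49, 64, 85, 100.
Linear molecule, 5 cuts → 6 fragments:
  1–36 → 36 bp
  37–49 → 13 bp
  50–64 → 15 bp
  65–85 → 21 bp
  86–100 → 15 bp
  101–132 → 32 bp
Sorted largest to smallest: 36, 32, 21, 15, 15, 13 bp.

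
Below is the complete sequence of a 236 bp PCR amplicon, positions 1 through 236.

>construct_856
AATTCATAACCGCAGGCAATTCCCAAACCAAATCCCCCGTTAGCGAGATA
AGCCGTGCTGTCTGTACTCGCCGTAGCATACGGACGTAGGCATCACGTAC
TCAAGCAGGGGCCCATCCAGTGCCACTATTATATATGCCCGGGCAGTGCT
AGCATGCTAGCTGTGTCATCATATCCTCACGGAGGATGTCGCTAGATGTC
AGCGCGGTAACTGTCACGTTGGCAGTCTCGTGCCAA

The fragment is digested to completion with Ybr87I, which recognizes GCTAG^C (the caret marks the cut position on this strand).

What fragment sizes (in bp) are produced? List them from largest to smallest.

Ybr87I sites (GCTAGC) start at positions 148, 156.
Ybr87I cuts after base 5 of each site (before the last base), so after positions 152, 160.
Linear molecule, 2 cuts → 3 fragments:
  1–152 → 152 bp
  153–160 → 8 bp
  161–236 → 76 bp
Sorted largest to smallest: 152, 76, 8 bp.

152, 76, 8 bp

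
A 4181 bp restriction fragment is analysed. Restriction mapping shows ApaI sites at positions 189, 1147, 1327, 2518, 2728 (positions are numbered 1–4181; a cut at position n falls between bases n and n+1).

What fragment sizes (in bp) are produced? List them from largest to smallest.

Linear molecule, 5 cuts → 6 fragments:
  189 − 0 = 189 bp
  1147 − 189 = 958 bp
  1327 − 1147 = 180 bp
  2518 − 1327 = 1191 bp
  2728 − 2518 = 210 bp
  4181 − 2728 = 1453 bp
Sorted largest to smallest: 1453, 1191, 958, 210, 189, 180 bp.

1453, 1191, 958, 210, 189, 180 bp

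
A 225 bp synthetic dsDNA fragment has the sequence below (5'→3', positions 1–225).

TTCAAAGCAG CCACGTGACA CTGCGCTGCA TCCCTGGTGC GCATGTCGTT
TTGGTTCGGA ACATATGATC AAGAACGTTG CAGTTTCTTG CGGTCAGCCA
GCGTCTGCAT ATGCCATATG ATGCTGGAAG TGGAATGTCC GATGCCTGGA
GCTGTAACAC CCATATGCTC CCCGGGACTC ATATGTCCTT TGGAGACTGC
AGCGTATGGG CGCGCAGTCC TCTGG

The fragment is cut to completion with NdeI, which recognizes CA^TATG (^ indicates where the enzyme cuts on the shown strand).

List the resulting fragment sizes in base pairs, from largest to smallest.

63, 47, 46, 44, 18, 7 bp

NdeI sites (CATATG) start at positions 62, 108, 115, 162, 180.
NdeI cuts after base 2 of each site, so after positions 63, 109, 116, 163, 181.
Linear molecule, 5 cuts → 6 fragments:
  1–63 → 63 bp
  64–109 → 46 bp
  110–116 → 7 bp
  117–163 → 47 bp
  164–181 → 18 bp
  182–225 → 44 bp
Sorted largest to smallest: 63, 47, 46, 44, 18, 7 bp.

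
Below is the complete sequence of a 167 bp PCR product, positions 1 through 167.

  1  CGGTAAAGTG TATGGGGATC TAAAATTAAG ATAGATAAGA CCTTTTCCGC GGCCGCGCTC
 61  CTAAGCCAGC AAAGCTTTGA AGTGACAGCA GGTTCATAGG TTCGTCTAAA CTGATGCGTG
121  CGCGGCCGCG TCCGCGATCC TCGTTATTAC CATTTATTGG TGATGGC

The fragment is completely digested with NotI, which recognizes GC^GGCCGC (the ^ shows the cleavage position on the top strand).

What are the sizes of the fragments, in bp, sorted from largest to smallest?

NotI sites (GCGGCCGC) start at positions 49, 122.
NotI cuts after base 2 of each site, so after positions 50, 123.
Linear molecule, 2 cuts → 3 fragments:
  1–50 → 50 bp
  51–123 → 73 bp
  124–167 → 44 bp
Sorted largest to smallest: 73, 50, 44 bp.

73, 50, 44 bp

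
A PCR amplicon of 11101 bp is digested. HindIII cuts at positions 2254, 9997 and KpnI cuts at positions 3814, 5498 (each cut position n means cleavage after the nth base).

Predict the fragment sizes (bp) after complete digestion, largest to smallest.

4499, 2254, 1684, 1560, 1104 bp

Combined cut positions (sorted): 2254, 3814, 5498, 9997.
Linear molecule, 4 cuts → 5 fragments:
  2254 − 0 = 2254 bp
  3814 − 2254 = 1560 bp
  5498 − 3814 = 1684 bp
  9997 − 5498 = 4499 bp
  11101 − 9997 = 1104 bp
Sorted largest to smallest: 4499, 2254, 1684, 1560, 1104 bp.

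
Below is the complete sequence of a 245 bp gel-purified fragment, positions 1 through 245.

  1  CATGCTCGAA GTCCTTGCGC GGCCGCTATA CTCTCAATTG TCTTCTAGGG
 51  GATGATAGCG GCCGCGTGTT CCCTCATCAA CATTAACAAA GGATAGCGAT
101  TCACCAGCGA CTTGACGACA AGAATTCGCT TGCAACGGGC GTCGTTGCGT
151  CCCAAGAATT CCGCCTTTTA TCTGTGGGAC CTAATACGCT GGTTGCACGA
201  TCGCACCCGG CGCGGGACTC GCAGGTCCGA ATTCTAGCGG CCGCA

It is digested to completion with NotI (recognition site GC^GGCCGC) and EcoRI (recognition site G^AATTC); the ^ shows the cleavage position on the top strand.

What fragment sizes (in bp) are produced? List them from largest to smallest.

73, 63, 39, 34, 20, 9, 7 bp

NotI sites (GCGGCCGC) start at positions 19, 58, 237.
NotI cuts after base 2 of each site, so after positions 20, 59, 238.
EcoRI sites (GAATTC) start at positions 122, 156, 229.
EcoRI cuts after the first base of each site, so after positions 122, 156, 229.
Combined cut positions: 20, 59, 122, 156, 229, 238.
Linear molecule, 6 cuts → 7 fragments:
  1–20 → 20 bp
  21–59 → 39 bp
  60–122 → 63 bp
  123–156 → 34 bp
  157–229 → 73 bp
  230–238 → 9 bp
  239–245 → 7 bp
Sorted largest to smallest: 73, 63, 39, 34, 20, 9, 7 bp.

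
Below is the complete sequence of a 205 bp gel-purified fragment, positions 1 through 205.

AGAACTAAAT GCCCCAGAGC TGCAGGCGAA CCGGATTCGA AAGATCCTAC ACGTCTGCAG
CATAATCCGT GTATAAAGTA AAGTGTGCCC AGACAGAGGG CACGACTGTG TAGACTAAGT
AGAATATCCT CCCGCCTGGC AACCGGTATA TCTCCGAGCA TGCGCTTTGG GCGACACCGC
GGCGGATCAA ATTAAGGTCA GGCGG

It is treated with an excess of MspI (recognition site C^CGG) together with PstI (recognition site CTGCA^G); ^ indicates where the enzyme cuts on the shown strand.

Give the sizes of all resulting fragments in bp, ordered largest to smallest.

MspI sites (CCGG) start at positions 31, 143.
MspI cuts after the first base of each site, so after positions 31, 143.
PstI sites (CTGCAG) start at positions 20, 55.
PstI cuts after base 5 of each site (before the last base), so after positions 24, 59.
Combined cut positions: 24, 31, 59, 143.
Linear molecule, 4 cuts → 5 fragments:
  1–24 → 24 bp
  25–31 → 7 bp
  32–59 → 28 bp
  60–143 → 84 bp
  144–205 → 62 bp
Sorted largest to smallest: 84, 62, 28, 24, 7 bp.

84, 62, 28, 24, 7 bp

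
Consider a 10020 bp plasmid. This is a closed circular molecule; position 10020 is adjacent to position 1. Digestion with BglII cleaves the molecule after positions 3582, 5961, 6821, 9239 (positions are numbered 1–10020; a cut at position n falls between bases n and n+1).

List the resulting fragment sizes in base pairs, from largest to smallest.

4363, 2418, 2379, 860 bp

Circular molecule, 4 cuts → 4 fragments:
  5961 − 3582 = 2379 bp
  6821 − 5961 = 860 bp
  9239 − 6821 = 2418 bp
  wrap: 10020 − 9239 + 3582 = 4363 bp
Sorted largest to smallest: 4363, 2418, 2379, 860 bp.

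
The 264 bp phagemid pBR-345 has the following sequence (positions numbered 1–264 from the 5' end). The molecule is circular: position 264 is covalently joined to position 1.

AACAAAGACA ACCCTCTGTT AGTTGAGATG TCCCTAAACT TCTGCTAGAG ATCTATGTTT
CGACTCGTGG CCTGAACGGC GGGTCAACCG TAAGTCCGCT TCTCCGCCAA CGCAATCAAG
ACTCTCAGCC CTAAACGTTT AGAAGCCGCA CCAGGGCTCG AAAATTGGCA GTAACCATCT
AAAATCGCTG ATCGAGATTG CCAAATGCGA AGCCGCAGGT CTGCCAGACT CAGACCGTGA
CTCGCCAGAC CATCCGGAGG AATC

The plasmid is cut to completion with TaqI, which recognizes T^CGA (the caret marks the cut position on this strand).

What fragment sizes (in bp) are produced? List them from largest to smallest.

132, 98, 34 bp

TaqI sites (TCGA) start at positions 60, 158, 192.
TaqI cuts after the first base of each site, so after positions 60, 158, 192.
Circular molecule, 3 cuts → 3 fragments:
  61–158 → 98 bp
  159–192 → 34 bp
  193–264 then 1–60 → 72 + 60 = 132 bp
Sorted largest to smallest: 132, 98, 34 bp.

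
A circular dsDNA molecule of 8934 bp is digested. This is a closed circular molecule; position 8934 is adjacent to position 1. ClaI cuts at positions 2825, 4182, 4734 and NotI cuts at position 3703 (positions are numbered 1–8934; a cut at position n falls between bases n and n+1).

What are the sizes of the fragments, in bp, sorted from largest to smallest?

Combined cut positions (sorted): 2825, 3703, 4182, 4734.
Circular molecule, 4 cuts → 4 fragments:
  3703 − 2825 = 878 bp
  4182 − 3703 = 479 bp
  4734 − 4182 = 552 bp
  wrap: 8934 − 4734 + 2825 = 7025 bp
Sorted largest to smallest: 7025, 878, 552, 479 bp.

7025, 878, 552, 479 bp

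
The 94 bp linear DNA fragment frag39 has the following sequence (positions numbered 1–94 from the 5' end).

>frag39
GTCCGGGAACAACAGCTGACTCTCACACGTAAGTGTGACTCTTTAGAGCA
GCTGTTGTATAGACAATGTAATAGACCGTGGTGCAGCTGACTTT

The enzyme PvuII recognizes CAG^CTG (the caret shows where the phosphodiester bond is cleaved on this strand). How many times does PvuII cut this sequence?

CAGCTG occurs starting at positions 13, 49, 84.
PvuII cuts at 3 sites.

3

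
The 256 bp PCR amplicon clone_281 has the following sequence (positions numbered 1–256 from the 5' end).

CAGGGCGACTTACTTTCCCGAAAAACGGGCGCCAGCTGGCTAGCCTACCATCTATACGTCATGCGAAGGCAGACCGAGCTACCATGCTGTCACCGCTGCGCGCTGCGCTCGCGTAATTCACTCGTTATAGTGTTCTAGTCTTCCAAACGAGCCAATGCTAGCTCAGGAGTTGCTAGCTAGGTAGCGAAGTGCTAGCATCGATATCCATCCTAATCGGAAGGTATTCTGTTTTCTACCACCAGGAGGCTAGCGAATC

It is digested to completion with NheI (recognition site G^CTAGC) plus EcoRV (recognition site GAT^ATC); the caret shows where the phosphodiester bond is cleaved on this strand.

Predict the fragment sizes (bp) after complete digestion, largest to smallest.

NheI sites (GCTAGC) start at positions 39, 157, 172, 191, 246.
NheI cuts after the first base of each site, so after positions 39, 157, 172, 191, 246.
The EcoRV site (GATATC) starts at position 200.
EcoRV cuts after base 3 of each site, so after position 202.
Combined cut positions: 39, 157, 172, 191, 202, 246.
Linear molecule, 6 cuts → 7 fragments:
  1–39 → 39 bp
  40–157 → 118 bp
  158–172 → 15 bp
  173–191 → 19 bp
  192–202 → 11 bp
  203–246 → 44 bp
  247–256 → 10 bp
Sorted largest to smallest: 118, 44, 39, 19, 15, 11, 10 bp.

118, 44, 39, 19, 15, 11, 10 bp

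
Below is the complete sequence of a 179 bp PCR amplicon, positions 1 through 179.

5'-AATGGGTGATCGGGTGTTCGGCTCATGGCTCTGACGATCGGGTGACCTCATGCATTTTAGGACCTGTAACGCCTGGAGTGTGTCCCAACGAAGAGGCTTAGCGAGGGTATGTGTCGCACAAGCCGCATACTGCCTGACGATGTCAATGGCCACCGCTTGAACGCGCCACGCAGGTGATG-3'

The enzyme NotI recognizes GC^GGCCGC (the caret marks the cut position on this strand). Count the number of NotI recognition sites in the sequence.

No occurrence of GCGGCCGC is present in the sequence.
NotI does not cut: 0 sites.

0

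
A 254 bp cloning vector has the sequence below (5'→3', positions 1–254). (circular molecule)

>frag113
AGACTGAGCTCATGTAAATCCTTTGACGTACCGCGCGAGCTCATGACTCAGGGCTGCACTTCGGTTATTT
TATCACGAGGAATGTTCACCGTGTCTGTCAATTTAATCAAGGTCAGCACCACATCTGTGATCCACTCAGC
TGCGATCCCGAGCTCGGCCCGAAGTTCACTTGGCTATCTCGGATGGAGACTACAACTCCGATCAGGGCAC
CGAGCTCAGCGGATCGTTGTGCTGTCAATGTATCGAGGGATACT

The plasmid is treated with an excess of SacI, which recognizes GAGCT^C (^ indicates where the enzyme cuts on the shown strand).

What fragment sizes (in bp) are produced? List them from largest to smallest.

SacI sites (GAGCTC) start at positions 6, 37, 150, 212.
SacI cuts after base 5 of each site (before the last base), so after positions 10, 41, 154, 216.
Circular molecule, 4 cuts → 4 fragments:
  11–41 → 31 bp
  42–154 → 113 bp
  155–216 → 62 bp
  217–254 then 1–10 → 38 + 10 = 48 bp
Sorted largest to smallest: 113, 62, 48, 31 bp.

113, 62, 48, 31 bp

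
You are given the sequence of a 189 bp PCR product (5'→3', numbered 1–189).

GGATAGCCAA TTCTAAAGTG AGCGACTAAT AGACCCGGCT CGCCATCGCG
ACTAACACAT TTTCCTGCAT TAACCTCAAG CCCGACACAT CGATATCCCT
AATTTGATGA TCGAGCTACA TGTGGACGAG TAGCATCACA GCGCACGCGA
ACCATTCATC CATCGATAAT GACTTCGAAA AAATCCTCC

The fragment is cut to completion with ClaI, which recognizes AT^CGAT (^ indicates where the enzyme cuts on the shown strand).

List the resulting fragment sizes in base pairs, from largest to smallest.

90, 73, 26 bp

ClaI sites (ATCGAT) start at positions 89, 162.
ClaI cuts after base 2 of each site, so after positions 90, 163.
Linear molecule, 2 cuts → 3 fragments:
  1–90 → 90 bp
  91–163 → 73 bp
  164–189 → 26 bp
Sorted largest to smallest: 90, 73, 26 bp.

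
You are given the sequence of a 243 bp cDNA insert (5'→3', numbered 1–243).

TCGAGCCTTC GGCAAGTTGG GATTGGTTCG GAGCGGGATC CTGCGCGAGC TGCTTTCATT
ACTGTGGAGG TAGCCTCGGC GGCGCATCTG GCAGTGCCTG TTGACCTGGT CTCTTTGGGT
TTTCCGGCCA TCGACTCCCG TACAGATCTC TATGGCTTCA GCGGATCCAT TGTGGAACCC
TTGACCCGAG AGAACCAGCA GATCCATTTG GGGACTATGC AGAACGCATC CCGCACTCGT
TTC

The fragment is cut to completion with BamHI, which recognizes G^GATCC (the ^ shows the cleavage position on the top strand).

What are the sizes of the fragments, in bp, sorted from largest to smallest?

127, 80, 36 bp

BamHI sites (GGATCC) start at positions 36, 163.
BamHI cuts after the first base of each site, so after positions 36, 163.
Linear molecule, 2 cuts → 3 fragments:
  1–36 → 36 bp
  37–163 → 127 bp
  164–243 → 80 bp
Sorted largest to smallest: 127, 80, 36 bp.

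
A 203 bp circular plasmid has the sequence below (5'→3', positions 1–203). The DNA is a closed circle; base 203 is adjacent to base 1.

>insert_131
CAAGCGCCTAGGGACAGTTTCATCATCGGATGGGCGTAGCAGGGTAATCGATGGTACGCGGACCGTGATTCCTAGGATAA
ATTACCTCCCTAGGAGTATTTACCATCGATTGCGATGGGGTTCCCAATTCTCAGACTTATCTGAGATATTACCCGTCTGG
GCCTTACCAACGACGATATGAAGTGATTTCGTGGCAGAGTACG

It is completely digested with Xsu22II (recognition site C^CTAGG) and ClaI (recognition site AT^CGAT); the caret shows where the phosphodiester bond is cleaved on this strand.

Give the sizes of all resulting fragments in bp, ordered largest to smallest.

104, 41, 23, 18, 17 bp

Xsu22II sites (CCTAGG) start at positions 7, 71, 89.
Xsu22II cuts after the first base of each site, so after positions 7, 71, 89.
ClaI sites (ATCGAT) start at positions 47, 105.
ClaI cuts after base 2 of each site, so after positions 48, 106.
Combined cut positions: 7, 48, 71, 89, 106.
Circular molecule, 5 cuts → 5 fragments:
  8–48 → 41 bp
  49–71 → 23 bp
  72–89 → 18 bp
  90–106 → 17 bp
  107–203 then 1–7 → 97 + 7 = 104 bp
Sorted largest to smallest: 104, 41, 23, 18, 17 bp.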